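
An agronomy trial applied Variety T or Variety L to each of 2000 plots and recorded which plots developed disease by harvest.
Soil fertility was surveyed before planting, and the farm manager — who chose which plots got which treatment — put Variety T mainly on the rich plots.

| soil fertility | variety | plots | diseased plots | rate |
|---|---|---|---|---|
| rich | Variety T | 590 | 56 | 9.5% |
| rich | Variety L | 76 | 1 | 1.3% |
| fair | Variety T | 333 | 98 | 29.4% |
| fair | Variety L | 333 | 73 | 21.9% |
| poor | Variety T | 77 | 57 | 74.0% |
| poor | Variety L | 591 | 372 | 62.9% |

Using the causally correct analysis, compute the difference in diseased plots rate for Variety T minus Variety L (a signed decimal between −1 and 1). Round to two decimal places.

The imbalance in soil fertility arose from how plots were allocated, not from anything the variety did; and soil fertility independently affects the outcome. The pooled gap is confounded — condition on soil fertility.
Adjusting over the population distribution of soil fertility: 0.333·(0.095−0.013) + 0.333·(0.294−0.219) + 0.334·(0.740−0.629) = +0.089.

+0.09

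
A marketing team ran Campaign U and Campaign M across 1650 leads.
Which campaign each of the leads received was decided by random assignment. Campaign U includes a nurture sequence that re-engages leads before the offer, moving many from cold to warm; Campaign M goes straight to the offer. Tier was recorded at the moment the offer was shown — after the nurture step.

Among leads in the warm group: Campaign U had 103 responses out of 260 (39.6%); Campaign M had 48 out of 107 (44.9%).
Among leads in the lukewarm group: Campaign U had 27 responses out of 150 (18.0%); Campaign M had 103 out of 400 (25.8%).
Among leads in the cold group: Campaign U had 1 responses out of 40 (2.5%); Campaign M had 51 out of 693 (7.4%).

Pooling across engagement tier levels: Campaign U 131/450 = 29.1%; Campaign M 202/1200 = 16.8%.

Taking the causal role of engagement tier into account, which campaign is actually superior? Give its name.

Campaign U

Stratifying would compare campaigns among leads the campaigns themselves sorted into engagement tier groups — a form of selection on an intermediate. The unconditioned pooled rates give the total causal effect.
Pooled: Campaign U 29.1% vs Campaign M 16.8%; Campaign U is higher overall.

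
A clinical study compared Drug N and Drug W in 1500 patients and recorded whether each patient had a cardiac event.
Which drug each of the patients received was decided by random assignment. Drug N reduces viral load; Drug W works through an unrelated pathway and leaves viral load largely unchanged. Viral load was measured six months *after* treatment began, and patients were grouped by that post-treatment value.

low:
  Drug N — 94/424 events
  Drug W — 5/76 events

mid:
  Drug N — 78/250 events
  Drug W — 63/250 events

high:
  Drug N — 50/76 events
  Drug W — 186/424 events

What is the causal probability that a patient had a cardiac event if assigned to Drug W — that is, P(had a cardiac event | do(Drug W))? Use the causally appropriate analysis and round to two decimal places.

0.34

Viral load is recorded after the drug and is itself shifted by it — it sits on the causal path from drug to outcome. Conditioning on a mediator would strip out part of the effect we want; the pooled comparison gives the total causal effect.
So P(outcome | do(Drug W)) is just the pooled rate for Drug W: 254/750 = 0.339.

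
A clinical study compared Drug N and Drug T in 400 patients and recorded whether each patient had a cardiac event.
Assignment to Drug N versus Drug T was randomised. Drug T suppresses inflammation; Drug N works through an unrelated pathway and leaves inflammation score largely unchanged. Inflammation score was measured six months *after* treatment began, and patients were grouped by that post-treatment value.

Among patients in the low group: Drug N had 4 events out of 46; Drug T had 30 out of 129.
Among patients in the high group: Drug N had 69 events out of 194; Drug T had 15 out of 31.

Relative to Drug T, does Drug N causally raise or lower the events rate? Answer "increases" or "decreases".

increases

Drug N is lower inside every inflammation score stratum but Drug T is lower in aggregate. Whether to stratify depends on how inflammation score relates to the drug.
Inflammation score here is a post-treatment variable shaped by the drug; conditioning on it would introduce bias rather than remove it. The overall comparison is the causal one.
Pooled: Drug N 30.4% vs Drug T 28.1%; Drug T is lower overall.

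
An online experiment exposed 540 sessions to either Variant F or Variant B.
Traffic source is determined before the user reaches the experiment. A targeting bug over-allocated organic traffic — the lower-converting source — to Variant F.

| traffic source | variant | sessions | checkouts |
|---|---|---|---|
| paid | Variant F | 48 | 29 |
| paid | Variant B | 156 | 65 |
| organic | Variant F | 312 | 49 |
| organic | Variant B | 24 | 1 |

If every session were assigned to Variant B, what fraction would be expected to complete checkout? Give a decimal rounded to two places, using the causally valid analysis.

Here traffic source is a common cause — it drives both which variant a case falls under and the outcome. The crude comparison mixes populations; the stratum-specific rates are the causally relevant ones.
Standardising Variant B to the population traffic source mix: 0.378·65/156 + 0.622·1/24 = 0.183.

0.18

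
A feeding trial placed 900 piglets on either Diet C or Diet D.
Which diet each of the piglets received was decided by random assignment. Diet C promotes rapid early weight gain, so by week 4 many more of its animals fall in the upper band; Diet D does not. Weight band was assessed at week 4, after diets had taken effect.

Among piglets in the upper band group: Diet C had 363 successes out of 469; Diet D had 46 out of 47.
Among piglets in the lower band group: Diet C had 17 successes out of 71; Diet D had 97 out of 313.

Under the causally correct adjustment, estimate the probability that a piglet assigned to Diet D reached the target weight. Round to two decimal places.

Within every week-4 weight band level Diet D has the higher rate, yet pooled Diet C does — Simpson's reversal.
Week-4 weight band is recorded after the diet and is itself shifted by it — it sits on the causal path from diet to outcome. Conditioning on a mediator would strip out part of the effect we want; the pooled comparison gives the total causal effect.
So P(outcome | do(Diet D)) is just the pooled rate for Diet D: 143/360 = 0.397.

0.40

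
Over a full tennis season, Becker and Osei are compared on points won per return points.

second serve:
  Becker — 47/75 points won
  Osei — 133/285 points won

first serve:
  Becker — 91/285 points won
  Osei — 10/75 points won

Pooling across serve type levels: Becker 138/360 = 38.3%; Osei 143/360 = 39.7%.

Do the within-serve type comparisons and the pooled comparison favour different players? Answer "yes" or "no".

yes

Within each serve type level (second serve 62.7% vs 46.7%; first serve 31.9% vs 13.3%), Becker has the higher rate every time. Pooled: 38.3% vs 39.7% — Osei has the higher rate overall. The two comparisons disagree.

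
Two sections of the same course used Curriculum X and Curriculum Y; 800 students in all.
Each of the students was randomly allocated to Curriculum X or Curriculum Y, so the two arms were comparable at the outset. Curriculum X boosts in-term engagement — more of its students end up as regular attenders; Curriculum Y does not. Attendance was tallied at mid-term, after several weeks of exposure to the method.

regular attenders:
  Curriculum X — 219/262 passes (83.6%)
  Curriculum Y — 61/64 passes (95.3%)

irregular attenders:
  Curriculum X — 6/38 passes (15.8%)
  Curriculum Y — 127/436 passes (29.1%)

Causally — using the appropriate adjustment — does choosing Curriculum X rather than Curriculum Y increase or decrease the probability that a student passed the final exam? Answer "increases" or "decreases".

Mid-term attendance lies on the pathway teaching method → mid-term attendance → outcome, so adjusting for it blocks the indirect effect. For the total causal effect of teaching method, use the unadjusted pooled rates.
Pooled: Curriculum X 75.0% vs Curriculum Y 37.6%; Curriculum X is higher overall.

increases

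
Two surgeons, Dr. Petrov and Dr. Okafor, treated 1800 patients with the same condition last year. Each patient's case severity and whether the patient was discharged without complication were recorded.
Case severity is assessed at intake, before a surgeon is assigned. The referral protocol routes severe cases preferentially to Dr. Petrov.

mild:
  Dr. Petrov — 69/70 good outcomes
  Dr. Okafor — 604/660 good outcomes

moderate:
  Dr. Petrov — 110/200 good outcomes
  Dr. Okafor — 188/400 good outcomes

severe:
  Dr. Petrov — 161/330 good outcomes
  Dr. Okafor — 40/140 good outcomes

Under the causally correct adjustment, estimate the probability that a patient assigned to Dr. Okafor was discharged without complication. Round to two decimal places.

0.60

The imbalance in case severity arose from how patients were allocated, not from anything the surgeon did; and case severity independently affects the outcome. The pooled gap is confounded — condition on case severity.
Standardising Dr. Okafor to the population case severity mix: 0.406·604/660 + 0.333·188/400 + 0.261·40/140 = 0.602.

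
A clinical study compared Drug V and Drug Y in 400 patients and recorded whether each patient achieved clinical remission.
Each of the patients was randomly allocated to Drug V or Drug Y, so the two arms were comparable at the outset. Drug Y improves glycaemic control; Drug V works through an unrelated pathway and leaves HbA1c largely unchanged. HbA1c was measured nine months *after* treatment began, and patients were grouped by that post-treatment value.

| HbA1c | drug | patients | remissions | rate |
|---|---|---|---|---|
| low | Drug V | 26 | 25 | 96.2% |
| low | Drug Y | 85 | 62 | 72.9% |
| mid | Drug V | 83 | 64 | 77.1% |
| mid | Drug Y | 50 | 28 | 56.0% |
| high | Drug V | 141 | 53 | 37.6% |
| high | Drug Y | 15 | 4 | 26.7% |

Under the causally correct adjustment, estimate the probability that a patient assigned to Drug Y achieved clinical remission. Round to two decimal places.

0.63

Drug V is higher inside every HbA1c stratum but Drug Y is higher in aggregate. Whether to stratify depends on how HbA1c relates to the drug.
HbA1c lies on the pathway drug → HbA1c → outcome, so adjusting for it blocks the indirect effect. For the total causal effect of drug, use the unadjusted pooled rates.
So P(outcome | do(Drug Y)) is just the pooled rate for Drug Y: 94/150 = 0.627.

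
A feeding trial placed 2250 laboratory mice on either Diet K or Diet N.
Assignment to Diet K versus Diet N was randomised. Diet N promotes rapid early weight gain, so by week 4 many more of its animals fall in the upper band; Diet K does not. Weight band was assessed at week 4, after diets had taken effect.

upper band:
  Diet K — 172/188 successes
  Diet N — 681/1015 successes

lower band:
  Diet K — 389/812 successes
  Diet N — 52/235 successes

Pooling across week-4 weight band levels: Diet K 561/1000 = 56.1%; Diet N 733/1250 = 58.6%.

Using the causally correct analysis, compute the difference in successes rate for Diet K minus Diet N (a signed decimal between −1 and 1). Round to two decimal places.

Within every week-4 weight band level Diet K has the higher rate, yet pooled Diet N does — Simpson's reversal.
Stratifying would compare diets among laboratory mice the diets themselves sorted into week-4 weight band groups — a form of selection on an intermediate. The unconditioned pooled rates give the total causal effect.
The causal difference is the pooled difference: 0.561 − 0.586 = -0.025.

-0.03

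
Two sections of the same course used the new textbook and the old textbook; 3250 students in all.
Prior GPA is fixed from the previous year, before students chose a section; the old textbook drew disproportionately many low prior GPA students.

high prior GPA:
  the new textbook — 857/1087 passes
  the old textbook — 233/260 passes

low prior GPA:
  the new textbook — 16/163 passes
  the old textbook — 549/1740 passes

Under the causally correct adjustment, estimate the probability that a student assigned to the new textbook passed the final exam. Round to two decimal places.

0.38

Here prior GPA band is a common cause — it drives both which teaching method a case falls under and the outcome. The crude comparison mixes populations; the stratum-specific rates are the causally relevant ones.
Standardising the new textbook to the population prior GPA band mix: 0.414·857/1087 + 0.586·16/163 = 0.384.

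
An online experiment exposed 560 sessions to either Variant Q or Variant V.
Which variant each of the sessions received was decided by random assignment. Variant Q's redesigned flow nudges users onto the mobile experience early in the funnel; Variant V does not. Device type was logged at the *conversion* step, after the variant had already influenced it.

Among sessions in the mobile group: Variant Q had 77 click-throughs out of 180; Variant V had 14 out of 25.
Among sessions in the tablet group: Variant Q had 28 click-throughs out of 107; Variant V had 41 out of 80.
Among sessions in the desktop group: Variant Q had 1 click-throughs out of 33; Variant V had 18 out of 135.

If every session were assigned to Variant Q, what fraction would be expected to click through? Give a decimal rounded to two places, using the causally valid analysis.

Because the variant influences device type, device type is a post-treatment mediator, not a confounder. Stratifying on it would bias the estimate; the causal effect is the crude pooled difference.
So P(outcome | do(Variant Q)) is just the pooled rate for Variant Q: 106/320 = 0.331.

0.33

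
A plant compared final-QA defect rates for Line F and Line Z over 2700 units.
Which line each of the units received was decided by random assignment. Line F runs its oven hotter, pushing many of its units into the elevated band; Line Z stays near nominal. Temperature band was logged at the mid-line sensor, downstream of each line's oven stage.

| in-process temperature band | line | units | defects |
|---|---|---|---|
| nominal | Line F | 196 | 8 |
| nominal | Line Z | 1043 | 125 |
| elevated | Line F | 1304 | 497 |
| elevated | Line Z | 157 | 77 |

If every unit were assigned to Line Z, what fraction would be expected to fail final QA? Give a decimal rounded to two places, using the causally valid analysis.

Because the line influences in-process temperature band, in-process temperature band is a post-treatment mediator, not a confounder. Stratifying on it would bias the estimate; the causal effect is the crude pooled difference.
So P(outcome | do(Line Z)) is just the pooled rate for Line Z: 202/1200 = 0.168.

0.17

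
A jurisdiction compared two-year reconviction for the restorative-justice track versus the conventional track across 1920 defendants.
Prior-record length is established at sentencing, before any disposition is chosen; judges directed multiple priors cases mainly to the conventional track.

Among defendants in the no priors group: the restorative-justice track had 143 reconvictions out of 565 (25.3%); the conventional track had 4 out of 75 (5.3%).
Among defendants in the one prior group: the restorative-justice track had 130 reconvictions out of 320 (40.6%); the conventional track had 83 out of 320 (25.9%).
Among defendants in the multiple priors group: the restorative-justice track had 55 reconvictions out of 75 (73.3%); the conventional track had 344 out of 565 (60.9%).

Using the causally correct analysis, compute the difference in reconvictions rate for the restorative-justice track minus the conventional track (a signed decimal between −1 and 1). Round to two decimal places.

+0.16

The imbalance in prior-record length arose from how defendants were allocated, not from anything the disposition did; and prior-record length independently affects the outcome. The pooled gap is confounded — condition on prior-record length.
Adjusting over the population distribution of prior-record length: 0.333·(0.253−0.053) + 0.333·(0.406−0.259) + 0.333·(0.733−0.609) = +0.157.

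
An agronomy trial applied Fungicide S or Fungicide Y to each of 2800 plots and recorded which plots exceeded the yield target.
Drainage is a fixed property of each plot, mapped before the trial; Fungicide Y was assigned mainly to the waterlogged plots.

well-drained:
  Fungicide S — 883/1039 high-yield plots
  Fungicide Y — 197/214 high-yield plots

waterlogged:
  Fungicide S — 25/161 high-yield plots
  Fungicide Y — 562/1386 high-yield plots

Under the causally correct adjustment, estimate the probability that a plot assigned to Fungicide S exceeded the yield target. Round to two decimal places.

Field drainage satisfies the back-door criterion: it is not a descendant of the fungicide, and it blocks the spurious path from fungicide to outcome. Adjusting for it (i.e., using the within-field drainage rates) gives the causal effect.
Standardising Fungicide S to the population field drainage mix: 0.448·883/1039 + 0.552·25/161 = 0.466.

0.47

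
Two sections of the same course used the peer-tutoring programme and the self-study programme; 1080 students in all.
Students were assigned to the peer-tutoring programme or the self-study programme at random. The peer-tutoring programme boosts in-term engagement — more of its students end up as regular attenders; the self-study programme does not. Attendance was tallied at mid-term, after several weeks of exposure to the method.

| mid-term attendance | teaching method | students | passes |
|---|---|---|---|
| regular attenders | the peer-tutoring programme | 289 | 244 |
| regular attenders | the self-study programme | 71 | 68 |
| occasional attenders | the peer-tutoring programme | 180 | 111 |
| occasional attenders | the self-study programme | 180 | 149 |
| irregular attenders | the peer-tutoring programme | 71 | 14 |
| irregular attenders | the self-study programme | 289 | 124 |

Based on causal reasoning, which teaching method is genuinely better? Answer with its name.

Within every mid-term attendance level the self-study programme has the higher rate, yet pooled the peer-tutoring programme does — Simpson's reversal.
Mid-term attendance is downstream of the teaching method. One should not condition on a consequence of treatment, so the overall rates are the right comparison.
Pooled: the peer-tutoring programme 68.3% vs the self-study programme 63.1%; the peer-tutoring programme is higher overall.

the peer-tutoring programme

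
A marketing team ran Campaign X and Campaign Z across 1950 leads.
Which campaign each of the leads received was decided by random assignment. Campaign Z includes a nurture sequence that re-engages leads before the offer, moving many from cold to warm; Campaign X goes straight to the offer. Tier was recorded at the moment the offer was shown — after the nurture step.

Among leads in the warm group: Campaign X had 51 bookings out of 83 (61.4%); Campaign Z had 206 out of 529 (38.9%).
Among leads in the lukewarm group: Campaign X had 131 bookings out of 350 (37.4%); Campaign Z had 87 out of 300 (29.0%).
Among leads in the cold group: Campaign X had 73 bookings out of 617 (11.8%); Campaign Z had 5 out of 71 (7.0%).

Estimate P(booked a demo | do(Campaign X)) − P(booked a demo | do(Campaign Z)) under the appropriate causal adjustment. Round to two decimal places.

Engagement tier here is a post-treatment variable shaped by the campaign; conditioning on it would introduce bias rather than remove it. The overall comparison is the causal one.
The causal difference is the pooled difference: 0.243 − 0.331 = -0.088.

-0.09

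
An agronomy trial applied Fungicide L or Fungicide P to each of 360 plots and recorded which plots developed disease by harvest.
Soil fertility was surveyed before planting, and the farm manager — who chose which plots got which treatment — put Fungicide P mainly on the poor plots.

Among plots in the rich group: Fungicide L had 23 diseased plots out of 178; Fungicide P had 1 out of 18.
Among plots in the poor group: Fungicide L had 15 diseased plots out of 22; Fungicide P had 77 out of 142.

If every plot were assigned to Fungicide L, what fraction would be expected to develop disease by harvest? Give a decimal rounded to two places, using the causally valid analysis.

Soil fertility differs across fungicides for reasons unrelated to any effect of the fungicide itself, and it separately predicts the outcome — a classic confounder. We must compare within soil fertility levels.
Standardising Fungicide L to the population soil fertility mix: 0.544·23/178 + 0.456·15/22 = 0.381.

0.38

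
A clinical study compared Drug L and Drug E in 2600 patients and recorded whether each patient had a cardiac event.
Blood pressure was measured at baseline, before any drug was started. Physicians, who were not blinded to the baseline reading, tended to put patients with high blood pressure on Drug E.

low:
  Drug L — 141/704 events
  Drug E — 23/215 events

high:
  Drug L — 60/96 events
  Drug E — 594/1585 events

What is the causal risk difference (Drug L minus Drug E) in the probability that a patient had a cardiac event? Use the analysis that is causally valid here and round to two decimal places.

Drug E is lower inside every blood pressure stratum but Drug L is lower in aggregate. Whether to stratify depends on how blood pressure relates to the drug.
Blood pressure satisfies the back-door criterion: it is not a descendant of the drug, and it blocks the spurious path from drug to outcome. Adjusting for it (i.e., using the within-blood pressure rates) gives the causal effect.
Adjusting over the population distribution of blood pressure: 0.353·(0.200−0.107) + 0.647·(0.625−0.375) = +0.195.

+0.19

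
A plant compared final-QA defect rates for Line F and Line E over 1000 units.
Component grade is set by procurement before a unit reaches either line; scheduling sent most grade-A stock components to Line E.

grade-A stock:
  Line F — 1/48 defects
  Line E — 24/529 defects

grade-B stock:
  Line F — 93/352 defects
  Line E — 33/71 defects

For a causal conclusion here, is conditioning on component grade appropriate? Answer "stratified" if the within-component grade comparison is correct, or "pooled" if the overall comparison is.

stratified

The component grade-specific comparison favours Line F throughout, but the pooled figures favour Line E. The question is whether to condition on component grade.
Nothing the line does changes component grade; the imbalance is an allocation artefact. With component grade also predicting the outcome, the pooled figure is confounded, and the within-stratum comparison is the causal one.
Within each level — grade-A stock: 2.1% vs 4.5%; grade-B stock: 26.4% vs 46.5% — Line F is lower every time.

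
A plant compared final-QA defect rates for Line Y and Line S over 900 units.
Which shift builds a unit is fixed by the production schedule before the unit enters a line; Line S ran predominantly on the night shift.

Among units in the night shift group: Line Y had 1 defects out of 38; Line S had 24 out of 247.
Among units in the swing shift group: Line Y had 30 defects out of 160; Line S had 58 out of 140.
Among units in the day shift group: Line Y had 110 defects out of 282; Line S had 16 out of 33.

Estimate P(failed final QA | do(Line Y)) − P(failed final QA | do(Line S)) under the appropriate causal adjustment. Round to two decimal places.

Within every shift level Line Y has the lower rate, yet pooled Line S does — Simpson's reversal.
Shift differs across lines for reasons unrelated to any effect of the line itself, and it separately predicts the outcome — a classic confounder. We must compare within shift levels.
Adjusting over the population distribution of shift: 0.317·(0.026−0.097) + 0.333·(0.188−0.414) + 0.350·(0.390−0.485) = -0.131.

-0.13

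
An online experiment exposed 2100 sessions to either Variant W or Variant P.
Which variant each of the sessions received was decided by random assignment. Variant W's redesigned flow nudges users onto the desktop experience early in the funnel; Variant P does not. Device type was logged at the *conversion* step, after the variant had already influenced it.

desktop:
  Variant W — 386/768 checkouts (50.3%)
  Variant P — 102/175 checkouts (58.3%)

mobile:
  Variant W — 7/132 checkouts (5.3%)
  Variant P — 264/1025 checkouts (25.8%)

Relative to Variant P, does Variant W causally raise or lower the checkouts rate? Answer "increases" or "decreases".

Because the variant influences device type, device type is a post-treatment mediator, not a confounder. Stratifying on it would bias the estimate; the causal effect is the crude pooled difference.
Pooled: Variant W 43.7% vs Variant P 30.5%; Variant W is higher overall.

increases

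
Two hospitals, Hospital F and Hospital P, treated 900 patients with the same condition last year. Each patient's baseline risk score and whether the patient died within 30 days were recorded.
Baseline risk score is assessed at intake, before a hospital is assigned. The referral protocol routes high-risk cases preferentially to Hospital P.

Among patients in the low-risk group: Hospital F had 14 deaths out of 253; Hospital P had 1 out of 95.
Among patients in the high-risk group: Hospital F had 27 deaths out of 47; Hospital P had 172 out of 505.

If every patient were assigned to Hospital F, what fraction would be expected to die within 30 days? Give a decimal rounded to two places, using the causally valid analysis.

The baseline risk score-specific comparison favours Hospital P throughout, but the pooled figures favour Hospital F. The question is whether to condition on baseline risk score.
Nothing the hospital does changes baseline risk score; the imbalance is an allocation artefact. With baseline risk score also predicting the outcome, the pooled figure is confounded, and the within-stratum comparison is the causal one.
Standardising Hospital F to the population baseline risk score mix: 0.387·14/253 + 0.613·27/47 = 0.374.

0.37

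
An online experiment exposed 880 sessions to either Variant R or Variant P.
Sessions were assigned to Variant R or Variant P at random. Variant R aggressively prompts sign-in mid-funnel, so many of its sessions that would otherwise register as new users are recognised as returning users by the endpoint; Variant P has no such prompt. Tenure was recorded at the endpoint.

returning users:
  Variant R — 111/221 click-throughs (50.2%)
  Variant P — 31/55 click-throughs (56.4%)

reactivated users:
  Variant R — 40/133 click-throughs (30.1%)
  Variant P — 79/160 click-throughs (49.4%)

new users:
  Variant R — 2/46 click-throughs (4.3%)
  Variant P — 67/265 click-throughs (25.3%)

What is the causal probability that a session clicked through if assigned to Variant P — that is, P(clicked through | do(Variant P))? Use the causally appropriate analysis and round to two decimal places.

The user tenure-specific comparison favours Variant P throughout, but the pooled figures favour Variant R. The question is whether to condition on user tenure.
User tenure is downstream of the variant. One should not condition on a consequence of treatment, so the overall rates are the right comparison.
So P(outcome | do(Variant P)) is just the pooled rate for Variant P: 177/480 = 0.369.

0.37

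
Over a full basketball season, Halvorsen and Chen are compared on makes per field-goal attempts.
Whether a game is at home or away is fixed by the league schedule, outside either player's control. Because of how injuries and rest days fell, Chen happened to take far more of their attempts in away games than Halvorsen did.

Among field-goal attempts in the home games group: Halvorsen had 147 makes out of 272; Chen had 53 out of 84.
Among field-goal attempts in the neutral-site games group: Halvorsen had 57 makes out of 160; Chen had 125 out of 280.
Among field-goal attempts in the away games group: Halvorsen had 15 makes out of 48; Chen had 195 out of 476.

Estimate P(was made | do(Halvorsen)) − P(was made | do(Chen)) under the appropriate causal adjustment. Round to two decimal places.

Game venue is set before the player has any effect — it is not caused by the player — and it independently drives the outcome. That makes it a confounder, so the causal comparison is within game venue levels.
Adjusting over the population distribution of game venue: 0.270·(0.540−0.631) + 0.333·(0.356−0.446) + 0.397·(0.312−0.410) = -0.093.

-0.09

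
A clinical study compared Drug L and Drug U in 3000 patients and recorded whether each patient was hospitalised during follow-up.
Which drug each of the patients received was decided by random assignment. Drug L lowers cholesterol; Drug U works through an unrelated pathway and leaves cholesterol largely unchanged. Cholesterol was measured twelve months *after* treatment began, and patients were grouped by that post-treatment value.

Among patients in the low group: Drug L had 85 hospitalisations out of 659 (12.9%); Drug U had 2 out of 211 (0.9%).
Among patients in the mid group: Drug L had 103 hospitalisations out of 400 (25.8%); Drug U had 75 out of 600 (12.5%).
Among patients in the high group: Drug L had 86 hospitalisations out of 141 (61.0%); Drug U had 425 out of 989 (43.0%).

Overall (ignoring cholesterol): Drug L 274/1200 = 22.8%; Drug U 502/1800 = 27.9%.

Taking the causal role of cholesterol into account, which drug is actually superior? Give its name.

Drug L

Cholesterol is recorded after the drug and is itself shifted by it — it sits on the causal path from drug to outcome. Conditioning on a mediator would strip out part of the effect we want; the pooled comparison gives the total causal effect.
Pooled: Drug L 22.8% vs Drug U 27.9%; Drug L is lower overall.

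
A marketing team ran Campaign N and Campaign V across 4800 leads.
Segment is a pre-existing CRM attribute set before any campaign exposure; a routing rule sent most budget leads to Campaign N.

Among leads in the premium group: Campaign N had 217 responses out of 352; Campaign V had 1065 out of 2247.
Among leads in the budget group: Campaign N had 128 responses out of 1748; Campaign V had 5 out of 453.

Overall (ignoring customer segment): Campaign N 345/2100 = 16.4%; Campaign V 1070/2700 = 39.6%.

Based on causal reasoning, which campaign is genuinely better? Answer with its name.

Campaign N

Since customer segment is a pre-existing factor (not a product of the campaign) and it affects the outcome on its own, it is a confounder. The stratified rates, not the pooled rate, identify the causal effect.
Within each level — premium: 61.6% vs 47.4%; budget: 7.3% vs 1.1% — Campaign N is higher every time.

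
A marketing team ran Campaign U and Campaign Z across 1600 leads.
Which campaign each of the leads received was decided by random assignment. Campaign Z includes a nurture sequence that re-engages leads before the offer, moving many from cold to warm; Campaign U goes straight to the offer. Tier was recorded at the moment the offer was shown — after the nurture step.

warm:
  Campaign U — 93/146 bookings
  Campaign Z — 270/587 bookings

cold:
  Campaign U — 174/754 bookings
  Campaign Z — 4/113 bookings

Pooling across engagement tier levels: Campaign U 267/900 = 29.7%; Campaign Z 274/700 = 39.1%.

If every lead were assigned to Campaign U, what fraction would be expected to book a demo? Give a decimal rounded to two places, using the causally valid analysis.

Engagement tier is downstream of the campaign. One should not condition on a consequence of treatment, so the overall rates are the right comparison.
So P(outcome | do(Campaign U)) is just the pooled rate for Campaign U: 267/900 = 0.297.

0.30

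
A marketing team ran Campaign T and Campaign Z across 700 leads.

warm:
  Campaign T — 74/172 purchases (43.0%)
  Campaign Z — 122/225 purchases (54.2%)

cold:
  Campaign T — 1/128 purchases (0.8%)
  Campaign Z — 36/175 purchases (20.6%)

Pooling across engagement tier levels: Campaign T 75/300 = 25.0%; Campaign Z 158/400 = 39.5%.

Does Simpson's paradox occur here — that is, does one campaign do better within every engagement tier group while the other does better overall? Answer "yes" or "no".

Within each engagement tier level (warm 43.0% vs 54.2%; cold 0.8% vs 20.6%), Campaign Z has the higher rate every time. Pooled: 25.0% vs 39.5% — Campaign Z has the higher rate overall. They agree.

no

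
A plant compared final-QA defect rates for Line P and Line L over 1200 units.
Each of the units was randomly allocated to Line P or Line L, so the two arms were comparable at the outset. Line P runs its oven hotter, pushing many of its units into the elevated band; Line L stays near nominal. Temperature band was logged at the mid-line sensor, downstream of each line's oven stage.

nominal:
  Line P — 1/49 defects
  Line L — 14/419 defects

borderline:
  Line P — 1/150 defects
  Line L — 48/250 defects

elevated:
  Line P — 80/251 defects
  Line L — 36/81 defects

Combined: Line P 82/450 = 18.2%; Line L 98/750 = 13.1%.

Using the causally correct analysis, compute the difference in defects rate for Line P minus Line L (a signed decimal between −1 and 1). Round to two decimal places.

+0.05

Because the line influences in-process temperature band, in-process temperature band is a post-treatment mediator, not a confounder. Stratifying on it would bias the estimate; the causal effect is the crude pooled difference.
The causal difference is the pooled difference: 0.182 − 0.131 = +0.052.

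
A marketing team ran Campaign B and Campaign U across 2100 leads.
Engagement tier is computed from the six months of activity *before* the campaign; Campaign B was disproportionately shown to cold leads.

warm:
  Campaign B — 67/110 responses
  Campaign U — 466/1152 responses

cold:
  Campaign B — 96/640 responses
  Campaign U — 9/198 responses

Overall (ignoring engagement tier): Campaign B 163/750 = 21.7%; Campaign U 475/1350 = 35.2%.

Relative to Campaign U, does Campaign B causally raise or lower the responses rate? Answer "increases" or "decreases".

Here engagement tier is a common cause — it drives both which campaign a case falls under and the outcome. The crude comparison mixes populations; the stratum-specific rates are the causally relevant ones.
Within each level — warm: 60.9% vs 40.5%; cold: 15.0% vs 4.5% — Campaign B is higher every time.

increases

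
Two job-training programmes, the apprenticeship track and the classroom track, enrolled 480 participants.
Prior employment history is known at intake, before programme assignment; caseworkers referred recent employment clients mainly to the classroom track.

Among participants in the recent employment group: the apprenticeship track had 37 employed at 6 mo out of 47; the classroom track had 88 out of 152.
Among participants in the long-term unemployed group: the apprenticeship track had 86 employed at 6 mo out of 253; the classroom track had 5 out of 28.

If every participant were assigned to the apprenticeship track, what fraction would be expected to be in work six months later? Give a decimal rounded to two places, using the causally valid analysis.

0.53

the apprenticeship track is higher inside every prior employment history stratum but the classroom track is higher in aggregate. Whether to stratify depends on how prior employment history relates to the programme.
Prior employment history is set before the programme has any effect — it is not caused by the programme — and it independently drives the outcome. That makes it a confounder, so the causal comparison is within prior employment history levels.
Standardising the apprenticeship track to the population prior employment history mix: 0.415·37/47 + 0.585·86/253 = 0.525.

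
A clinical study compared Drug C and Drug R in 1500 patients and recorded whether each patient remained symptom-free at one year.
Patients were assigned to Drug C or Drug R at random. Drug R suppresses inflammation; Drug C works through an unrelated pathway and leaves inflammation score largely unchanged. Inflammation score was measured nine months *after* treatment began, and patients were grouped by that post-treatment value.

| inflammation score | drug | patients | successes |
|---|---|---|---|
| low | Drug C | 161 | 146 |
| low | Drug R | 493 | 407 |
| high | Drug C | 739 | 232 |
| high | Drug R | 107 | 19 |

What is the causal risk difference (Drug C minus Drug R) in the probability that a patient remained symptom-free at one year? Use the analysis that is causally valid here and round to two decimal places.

-0.29

Drug C is higher inside every inflammation score stratum but Drug R is higher in aggregate. Whether to stratify depends on how inflammation score relates to the drug.
Because the drug influences inflammation score, inflammation score is a post-treatment mediator, not a confounder. Stratifying on it would bias the estimate; the causal effect is the crude pooled difference.
The causal difference is the pooled difference: 0.420 − 0.710 = -0.290.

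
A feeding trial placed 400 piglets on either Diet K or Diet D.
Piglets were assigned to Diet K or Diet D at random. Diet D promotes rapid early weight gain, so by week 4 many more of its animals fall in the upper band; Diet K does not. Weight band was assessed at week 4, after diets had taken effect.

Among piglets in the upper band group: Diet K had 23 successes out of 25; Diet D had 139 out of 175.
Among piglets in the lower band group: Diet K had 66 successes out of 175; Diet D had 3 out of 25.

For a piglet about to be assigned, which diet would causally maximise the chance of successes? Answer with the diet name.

Diet D

Week-4 weight band here is a post-treatment variable shaped by the diet; conditioning on it would introduce bias rather than remove it. The overall comparison is the causal one.
Pooled: Diet K 44.5% vs Diet D 71.0%; Diet D is higher overall.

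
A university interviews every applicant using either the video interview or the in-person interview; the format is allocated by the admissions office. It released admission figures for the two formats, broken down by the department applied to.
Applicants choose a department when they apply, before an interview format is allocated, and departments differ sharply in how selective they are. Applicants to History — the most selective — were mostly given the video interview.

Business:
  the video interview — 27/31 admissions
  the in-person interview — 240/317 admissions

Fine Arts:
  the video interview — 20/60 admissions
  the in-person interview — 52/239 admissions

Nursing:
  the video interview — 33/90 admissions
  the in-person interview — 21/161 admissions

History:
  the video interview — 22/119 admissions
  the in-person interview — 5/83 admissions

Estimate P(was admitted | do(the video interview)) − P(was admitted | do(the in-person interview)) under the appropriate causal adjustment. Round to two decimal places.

+0.14

The imbalance in department arose from how applicants were allocated, not from anything the interview format did; and department independently affects the outcome. The pooled gap is confounded — condition on department.
Adjusting over the population distribution of department: 0.316·(0.871−0.757) + 0.272·(0.333−0.218) + 0.228·(0.367−0.130) + 0.184·(0.185−0.060) = +0.144.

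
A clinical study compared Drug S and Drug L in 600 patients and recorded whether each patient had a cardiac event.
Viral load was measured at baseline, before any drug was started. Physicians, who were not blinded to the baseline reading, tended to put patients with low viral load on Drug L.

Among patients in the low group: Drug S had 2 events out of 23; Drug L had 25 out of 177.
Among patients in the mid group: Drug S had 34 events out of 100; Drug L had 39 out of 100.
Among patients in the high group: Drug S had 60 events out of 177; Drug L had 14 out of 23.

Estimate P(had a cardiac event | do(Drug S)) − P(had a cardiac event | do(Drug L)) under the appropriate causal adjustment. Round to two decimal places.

-0.12

The imbalance in viral load arose from how patients were allocated, not from anything the drug did; and viral load independently affects the outcome. The pooled gap is confounded — condition on viral load.
Adjusting over the population distribution of viral load: 0.333·(0.087−0.141) + 0.333·(0.340−0.390) + 0.333·(0.339−0.609) = -0.125.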